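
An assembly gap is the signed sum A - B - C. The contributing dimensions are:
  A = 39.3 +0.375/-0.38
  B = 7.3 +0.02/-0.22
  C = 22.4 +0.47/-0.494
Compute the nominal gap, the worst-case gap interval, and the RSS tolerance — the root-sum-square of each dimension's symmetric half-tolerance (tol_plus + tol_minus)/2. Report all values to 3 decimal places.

nominal=9.600 wc=[8.730,10.689] rss=0.624

Stack each dimension's contribution:
  +A: nom +39.300 → Σnom=39.300; wc +0.375/-0.380 → slack +0.375/-0.380; half-tol=0.378, Σhalf²=0.142506
  -B: nom -7.300 → Σnom=32.000; wc +0.220/-0.020 → slack +0.595/-0.400; half-tol=0.120, Σhalf²=0.156906
  -C: nom -22.400 → Σnom=9.600; wc +0.494/-0.470 → slack +1.089/-0.870; half-tol=0.482, Σhalf²=0.389230
Nominal = 9.600. Worst-case = [9.600 - 0.870, 9.600 + 1.089] = [8.730, 10.689]. RSS = √0.389230 = 0.624.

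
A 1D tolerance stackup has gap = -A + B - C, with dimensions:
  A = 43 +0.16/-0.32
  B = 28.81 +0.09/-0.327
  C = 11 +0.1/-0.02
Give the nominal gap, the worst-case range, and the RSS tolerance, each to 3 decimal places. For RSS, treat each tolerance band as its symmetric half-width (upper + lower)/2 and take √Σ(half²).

Stack each dimension's contribution:
  -A: nom -43.000 → Σnom=-43.000; wc +0.320/-0.160 → slack +0.320/-0.160; half-tol=0.240, Σhalf²=0.057600
  +B: nom +28.810 → Σnom=-14.190; wc +0.090/-0.327 → slack +0.410/-0.487; half-tol=0.209, Σhalf²=0.101072
  -C: nom -11.000 → Σnom=-25.190; wc +0.020/-0.100 → slack +0.430/-0.587; half-tol=0.060, Σhalf²=0.104672
Nominal = -25.190. Worst-case = [-25.190 - 0.587, -25.190 + 0.430] = [-25.777, -24.760]. RSS = √0.104672 = 0.324.

nominal=-25.190 wc=[-25.777,-24.760] rss=0.324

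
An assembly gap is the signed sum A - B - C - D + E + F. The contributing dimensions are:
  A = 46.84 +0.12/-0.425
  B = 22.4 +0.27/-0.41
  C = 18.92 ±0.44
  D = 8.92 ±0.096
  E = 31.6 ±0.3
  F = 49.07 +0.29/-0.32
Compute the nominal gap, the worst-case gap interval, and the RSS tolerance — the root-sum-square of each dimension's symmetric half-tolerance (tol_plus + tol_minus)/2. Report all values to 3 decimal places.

nominal=77.270 wc=[75.419,78.926] rss=0.759

Stack each dimension's contribution:
  +A: nom +46.840 → Σnom=46.840; wc +0.120/-0.425 → slack +0.120/-0.425; half-tol=0.272, Σhalf²=0.074256
  -B: nom -22.400 → Σnom=24.440; wc +0.410/-0.270 → slack +0.530/-0.695; half-tol=0.340, Σhalf²=0.189856
  -C: nom -18.920 → Σnom=5.520; wc +0.440/-0.440 → slack +0.970/-1.135; half-tol=0.440, Σhalf²=0.383456
  -D: nom -8.920 → Σnom=-3.400; wc +0.096/-0.096 → slack +1.066/-1.231; half-tol=0.096, Σhalf²=0.392672
  +E: nom +31.600 → Σnom=28.200; wc +0.300/-0.300 → slack +1.366/-1.531; half-tol=0.300, Σhalf²=0.482672
  +F: nom +49.070 → Σnom=77.270; wc +0.290/-0.320 → slack +1.656/-1.851; half-tol=0.305, Σhalf²=0.575697
Nominal = 77.270. Worst-case = [77.270 - 1.851, 77.270 + 1.656] = [75.419, 78.926]. RSS = √0.575697 = 0.759.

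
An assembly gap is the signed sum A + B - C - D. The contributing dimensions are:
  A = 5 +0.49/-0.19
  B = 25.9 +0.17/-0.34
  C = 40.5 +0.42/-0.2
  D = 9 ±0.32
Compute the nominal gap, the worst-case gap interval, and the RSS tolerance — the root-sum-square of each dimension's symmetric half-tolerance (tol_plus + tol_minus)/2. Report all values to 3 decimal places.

nominal=-18.600 wc=[-19.870,-17.420] rss=0.616

Stack each dimension's contribution:
  +A: nom +5.000 → Σnom=5.000; wc +0.490/-0.190 → slack +0.490/-0.190; half-tol=0.340, Σhalf²=0.115600
  +B: nom +25.900 → Σnom=30.900; wc +0.170/-0.340 → slack +0.660/-0.530; half-tol=0.255, Σhalf²=0.180625
  -C: nom -40.500 → Σnom=-9.600; wc +0.200/-0.420 → slack +0.860/-0.950; half-tol=0.310, Σhalf²=0.276725
  -D: nom -9.000 → Σnom=-18.600; wc +0.320/-0.320 → slack +1.180/-1.270; half-tol=0.320, Σhalf²=0.379125
Nominal = -18.600. Worst-case = [-18.600 - 1.270, -18.600 + 1.180] = [-19.870, -17.420]. RSS = √0.379125 = 0.616.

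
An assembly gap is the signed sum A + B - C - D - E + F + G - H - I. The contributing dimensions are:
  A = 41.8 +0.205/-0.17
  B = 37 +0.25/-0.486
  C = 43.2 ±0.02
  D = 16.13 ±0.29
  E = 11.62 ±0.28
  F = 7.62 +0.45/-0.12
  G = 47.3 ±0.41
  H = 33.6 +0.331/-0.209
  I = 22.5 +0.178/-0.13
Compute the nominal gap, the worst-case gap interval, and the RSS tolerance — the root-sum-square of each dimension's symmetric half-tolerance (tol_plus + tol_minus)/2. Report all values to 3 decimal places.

nominal=6.670 wc=[4.385,8.914] rss=0.824

Stack each dimension's contribution:
  +A: nom +41.800 → Σnom=41.800; wc +0.205/-0.170 → slack +0.205/-0.170; half-tol=0.188, Σhalf²=0.035156
  +B: nom +37.000 → Σnom=78.800; wc +0.250/-0.486 → slack +0.455/-0.656; half-tol=0.368, Σhalf²=0.170580
  -C: nom -43.200 → Σnom=35.600; wc +0.020/-0.020 → slack +0.475/-0.676; half-tol=0.020, Σhalf²=0.170980
  -D: nom -16.130 → Σnom=19.470; wc +0.290/-0.290 → slack +0.765/-0.966; half-tol=0.290, Σhalf²=0.255080
  -E: nom -11.620 → Σnom=7.850; wc +0.280/-0.280 → slack +1.045/-1.246; half-tol=0.280, Σhalf²=0.333480
  +F: nom +7.620 → Σnom=15.470; wc +0.450/-0.120 → slack +1.495/-1.366; half-tol=0.285, Σhalf²=0.414705
  +G: nom +47.300 → Σnom=62.770; wc +0.410/-0.410 → slack +1.905/-1.776; half-tol=0.410, Σhalf²=0.582805
  -H: nom -33.600 → Σnom=29.170; wc +0.209/-0.331 → slack +2.114/-2.107; half-tol=0.270, Σhalf²=0.655705
  -I: nom -22.500 → Σnom=6.670; wc +0.130/-0.178 → slack +2.244/-2.285; half-tol=0.154, Σhalf²=0.679421
Nominal = 6.670. Worst-case = [6.670 - 2.285, 6.670 + 2.244] = [4.385, 8.914]. RSS = √0.679421 = 0.824.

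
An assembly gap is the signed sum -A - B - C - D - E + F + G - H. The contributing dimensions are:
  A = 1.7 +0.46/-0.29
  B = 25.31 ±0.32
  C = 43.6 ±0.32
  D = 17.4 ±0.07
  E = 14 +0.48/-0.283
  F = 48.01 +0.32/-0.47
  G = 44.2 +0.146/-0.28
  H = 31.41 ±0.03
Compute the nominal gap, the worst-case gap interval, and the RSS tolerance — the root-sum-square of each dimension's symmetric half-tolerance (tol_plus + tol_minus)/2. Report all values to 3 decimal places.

Stack each dimension's contribution:
  -A: nom -1.700 → Σnom=-1.700; wc +0.290/-0.460 → slack +0.290/-0.460; half-tol=0.375, Σhalf²=0.140625
  -B: nom -25.310 → Σnom=-27.010; wc +0.320/-0.320 → slack +0.610/-0.780; half-tol=0.320, Σhalf²=0.243025
  -C: nom -43.600 → Σnom=-70.610; wc +0.320/-0.320 → slack +0.930/-1.100; half-tol=0.320, Σhalf²=0.345425
  -D: nom -17.400 → Σnom=-88.010; wc +0.070/-0.070 → slack +1.000/-1.170; half-tol=0.070, Σhalf²=0.350325
  -E: nom -14.000 → Σnom=-102.010; wc +0.283/-0.480 → slack +1.283/-1.650; half-tol=0.381, Σhalf²=0.495867
  +F: nom +48.010 → Σnom=-54.000; wc +0.320/-0.470 → slack +1.603/-2.120; half-tol=0.395, Σhalf²=0.651892
  +G: nom +44.200 → Σnom=-9.800; wc +0.146/-0.280 → slack +1.749/-2.400; half-tol=0.213, Σhalf²=0.697261
  -H: nom -31.410 → Σnom=-41.210; wc +0.030/-0.030 → slack +1.779/-2.430; half-tol=0.030, Σhalf²=0.698161
Nominal = -41.210. Worst-case = [-41.210 - 2.430, -41.210 + 1.779] = [-43.640, -39.431]. RSS = √0.698161 = 0.836.

nominal=-41.210 wc=[-43.640,-39.431] rss=0.836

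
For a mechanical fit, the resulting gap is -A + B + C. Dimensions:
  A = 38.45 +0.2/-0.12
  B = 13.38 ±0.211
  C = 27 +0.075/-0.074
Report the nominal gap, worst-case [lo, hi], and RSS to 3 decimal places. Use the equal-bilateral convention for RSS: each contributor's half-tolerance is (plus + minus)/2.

Stack each dimension's contribution:
  -A: nom -38.450 → Σnom=-38.450; wc +0.120/-0.200 → slack +0.120/-0.200; half-tol=0.160, Σhalf²=0.025600
  +B: nom +13.380 → Σnom=-25.070; wc +0.211/-0.211 → slack +0.331/-0.411; half-tol=0.211, Σhalf²=0.070121
  +C: nom +27.000 → Σnom=1.930; wc +0.075/-0.074 → slack +0.406/-0.485; half-tol=0.074, Σhalf²=0.075671
Nominal = 1.930. Worst-case = [1.930 - 0.485, 1.930 + 0.406] = [1.445, 2.336]. RSS = √0.075671 = 0.275.

nominal=1.930 wc=[1.445,2.336] rss=0.275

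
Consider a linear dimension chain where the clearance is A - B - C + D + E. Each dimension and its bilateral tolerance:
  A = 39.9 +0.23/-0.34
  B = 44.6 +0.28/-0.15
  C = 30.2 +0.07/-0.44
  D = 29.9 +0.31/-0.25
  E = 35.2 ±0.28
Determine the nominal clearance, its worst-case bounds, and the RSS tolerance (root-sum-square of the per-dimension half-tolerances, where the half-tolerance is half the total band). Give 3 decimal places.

Stack each dimension's contribution:
  +A: nom +39.900 → Σnom=39.900; wc +0.230/-0.340 → slack +0.230/-0.340; half-tol=0.285, Σhalf²=0.081225
  -B: nom -44.600 → Σnom=-4.700; wc +0.150/-0.280 → slack +0.380/-0.620; half-tol=0.215, Σhalf²=0.127450
  -C: nom -30.200 → Σnom=-34.900; wc +0.440/-0.070 → slack +0.820/-0.690; half-tol=0.255, Σhalf²=0.192475
  +D: nom +29.900 → Σnom=-5.000; wc +0.310/-0.250 → slack +1.130/-0.940; half-tol=0.280, Σhalf²=0.270875
  +E: nom +35.200 → Σnom=30.200; wc +0.280/-0.280 → slack +1.410/-1.220; half-tol=0.280, Σhalf²=0.349275
Nominal = 30.200. Worst-case = [30.200 - 1.220, 30.200 + 1.410] = [28.980, 31.610]. RSS = √0.349275 = 0.591.

nominal=30.200 wc=[28.980,31.610] rss=0.591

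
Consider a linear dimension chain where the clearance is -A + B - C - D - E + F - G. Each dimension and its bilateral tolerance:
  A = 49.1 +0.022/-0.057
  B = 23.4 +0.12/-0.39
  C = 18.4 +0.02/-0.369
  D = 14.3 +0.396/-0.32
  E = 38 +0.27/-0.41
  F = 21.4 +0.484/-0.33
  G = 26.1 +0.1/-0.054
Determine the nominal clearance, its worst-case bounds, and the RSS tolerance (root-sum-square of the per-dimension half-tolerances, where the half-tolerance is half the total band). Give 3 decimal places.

nominal=-101.100 wc=[-102.628,-99.286] rss=0.721

Stack each dimension's contribution:
  -A: nom -49.100 → Σnom=-49.100; wc +0.057/-0.022 → slack +0.057/-0.022; half-tol=0.040, Σhalf²=0.001560
  +B: nom +23.400 → Σnom=-25.700; wc +0.120/-0.390 → slack +0.177/-0.412; half-tol=0.255, Σhalf²=0.066585
  -C: nom -18.400 → Σnom=-44.100; wc +0.369/-0.020 → slack +0.546/-0.432; half-tol=0.195, Σhalf²=0.104415
  -D: nom -14.300 → Σnom=-58.400; wc +0.320/-0.396 → slack +0.866/-0.828; half-tol=0.358, Σhalf²=0.232579
  -E: nom -38.000 → Σnom=-96.400; wc +0.410/-0.270 → slack +1.276/-1.098; half-tol=0.340, Σhalf²=0.348179
  +F: nom +21.400 → Σnom=-75.000; wc +0.484/-0.330 → slack +1.760/-1.428; half-tol=0.407, Σhalf²=0.513829
  -G: nom -26.100 → Σnom=-101.100; wc +0.054/-0.100 → slack +1.814/-1.528; half-tol=0.077, Σhalf²=0.519757
Nominal = -101.100. Worst-case = [-101.100 - 1.528, -101.100 + 1.814] = [-102.628, -99.286]. RSS = √0.519757 = 0.721.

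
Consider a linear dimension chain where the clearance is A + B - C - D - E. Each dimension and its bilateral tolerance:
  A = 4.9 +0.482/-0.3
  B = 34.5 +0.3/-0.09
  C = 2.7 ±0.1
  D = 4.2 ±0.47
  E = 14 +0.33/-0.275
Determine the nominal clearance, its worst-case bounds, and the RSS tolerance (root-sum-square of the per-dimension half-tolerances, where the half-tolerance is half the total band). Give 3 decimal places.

nominal=18.500 wc=[17.210,20.127] rss=0.716

Stack each dimension's contribution:
  +A: nom +4.900 → Σnom=4.900; wc +0.482/-0.300 → slack +0.482/-0.300; half-tol=0.391, Σhalf²=0.152881
  +B: nom +34.500 → Σnom=39.400; wc +0.300/-0.090 → slack +0.782/-0.390; half-tol=0.195, Σhalf²=0.190906
  -C: nom -2.700 → Σnom=36.700; wc +0.100/-0.100 → slack +0.882/-0.490; half-tol=0.100, Σhalf²=0.200906
  -D: nom -4.200 → Σnom=32.500; wc +0.470/-0.470 → slack +1.352/-0.960; half-tol=0.470, Σhalf²=0.421806
  -E: nom -14.000 → Σnom=18.500; wc +0.275/-0.330 → slack +1.627/-1.290; half-tol=0.302, Σhalf²=0.513312
Nominal = 18.500. Worst-case = [18.500 - 1.290, 18.500 + 1.627] = [17.210, 20.127]. RSS = √0.513312 = 0.716.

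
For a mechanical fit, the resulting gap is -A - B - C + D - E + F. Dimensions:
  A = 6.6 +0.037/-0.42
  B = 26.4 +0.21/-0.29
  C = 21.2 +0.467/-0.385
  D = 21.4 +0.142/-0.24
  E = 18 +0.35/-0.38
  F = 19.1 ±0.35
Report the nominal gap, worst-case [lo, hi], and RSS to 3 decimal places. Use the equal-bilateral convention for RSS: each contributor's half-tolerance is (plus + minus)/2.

nominal=-31.700 wc=[-33.354,-29.733] rss=0.767

Stack each dimension's contribution:
  -A: nom -6.600 → Σnom=-6.600; wc +0.420/-0.037 → slack +0.420/-0.037; half-tol=0.228, Σhalf²=0.052212
  -B: nom -26.400 → Σnom=-33.000; wc +0.290/-0.210 → slack +0.710/-0.247; half-tol=0.250, Σhalf²=0.114712
  -C: nom -21.200 → Σnom=-54.200; wc +0.385/-0.467 → slack +1.095/-0.714; half-tol=0.426, Σhalf²=0.296188
  +D: nom +21.400 → Σnom=-32.800; wc +0.142/-0.240 → slack +1.237/-0.954; half-tol=0.191, Σhalf²=0.332669
  -E: nom -18.000 → Σnom=-50.800; wc +0.380/-0.350 → slack +1.617/-1.304; half-tol=0.365, Σhalf²=0.465894
  +F: nom +19.100 → Σnom=-31.700; wc +0.350/-0.350 → slack +1.967/-1.654; half-tol=0.350, Σhalf²=0.588394
Nominal = -31.700. Worst-case = [-31.700 - 1.654, -31.700 + 1.967] = [-33.354, -29.733]. RSS = √0.588394 = 0.767.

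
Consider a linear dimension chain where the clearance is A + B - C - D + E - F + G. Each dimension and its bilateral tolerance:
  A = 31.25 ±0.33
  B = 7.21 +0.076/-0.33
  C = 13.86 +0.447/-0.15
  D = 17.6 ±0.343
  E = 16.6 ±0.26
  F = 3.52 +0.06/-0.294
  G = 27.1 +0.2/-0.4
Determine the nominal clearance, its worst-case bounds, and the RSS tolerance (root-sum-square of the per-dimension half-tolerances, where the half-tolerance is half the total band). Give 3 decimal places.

Stack each dimension's contribution:
  +A: nom +31.250 → Σnom=31.250; wc +0.330/-0.330 → slack +0.330/-0.330; half-tol=0.330, Σhalf²=0.108900
  +B: nom +7.210 → Σnom=38.460; wc +0.076/-0.330 → slack +0.406/-0.660; half-tol=0.203, Σhalf²=0.150109
  -C: nom -13.860 → Σnom=24.600; wc +0.150/-0.447 → slack +0.556/-1.107; half-tol=0.298, Σhalf²=0.239211
  -D: nom -17.600 → Σnom=7.000; wc +0.343/-0.343 → slack +0.899/-1.450; half-tol=0.343, Σhalf²=0.356860
  +E: nom +16.600 → Σnom=23.600; wc +0.260/-0.260 → slack +1.159/-1.710; half-tol=0.260, Σhalf²=0.424460
  -F: nom -3.520 → Σnom=20.080; wc +0.294/-0.060 → slack +1.453/-1.770; half-tol=0.177, Σhalf²=0.455789
  +G: nom +27.100 → Σnom=47.180; wc +0.200/-0.400 → slack +1.653/-2.170; half-tol=0.300, Σhalf²=0.545789
Nominal = 47.180. Worst-case = [47.180 - 2.170, 47.180 + 1.653] = [45.010, 48.833]. RSS = √0.545789 = 0.739.

nominal=47.180 wc=[45.010,48.833] rss=0.739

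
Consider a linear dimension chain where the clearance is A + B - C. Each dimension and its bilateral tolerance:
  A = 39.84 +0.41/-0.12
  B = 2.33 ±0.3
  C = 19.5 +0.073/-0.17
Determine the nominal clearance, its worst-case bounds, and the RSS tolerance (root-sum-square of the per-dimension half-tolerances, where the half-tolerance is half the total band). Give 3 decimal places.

Stack each dimension's contribution:
  +A: nom +39.840 → Σnom=39.840; wc +0.410/-0.120 → slack +0.410/-0.120; half-tol=0.265, Σhalf²=0.070225
  +B: nom +2.330 → Σnom=42.170; wc +0.300/-0.300 → slack +0.710/-0.420; half-tol=0.300, Σhalf²=0.160225
  -C: nom -19.500 → Σnom=22.670; wc +0.170/-0.073 → slack +0.880/-0.493; half-tol=0.121, Σhalf²=0.174987
Nominal = 22.670. Worst-case = [22.670 - 0.493, 22.670 + 0.880] = [22.177, 23.550]. RSS = √0.174987 = 0.418.

nominal=22.670 wc=[22.177,23.550] rss=0.418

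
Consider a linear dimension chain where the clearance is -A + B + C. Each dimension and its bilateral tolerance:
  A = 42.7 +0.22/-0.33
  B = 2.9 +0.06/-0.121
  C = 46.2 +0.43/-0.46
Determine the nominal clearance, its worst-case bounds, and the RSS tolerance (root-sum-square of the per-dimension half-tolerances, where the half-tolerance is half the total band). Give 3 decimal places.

Stack each dimension's contribution:
  -A: nom -42.700 → Σnom=-42.700; wc +0.330/-0.220 → slack +0.330/-0.220; half-tol=0.275, Σhalf²=0.075625
  +B: nom +2.900 → Σnom=-39.800; wc +0.060/-0.121 → slack +0.390/-0.341; half-tol=0.090, Σhalf²=0.083815
  +C: nom +46.200 → Σnom=6.400; wc +0.430/-0.460 → slack +0.820/-0.801; half-tol=0.445, Σhalf²=0.281840
Nominal = 6.400. Worst-case = [6.400 - 0.801, 6.400 + 0.820] = [5.599, 7.220]. RSS = √0.281840 = 0.531.

nominal=6.400 wc=[5.599,7.220] rss=0.531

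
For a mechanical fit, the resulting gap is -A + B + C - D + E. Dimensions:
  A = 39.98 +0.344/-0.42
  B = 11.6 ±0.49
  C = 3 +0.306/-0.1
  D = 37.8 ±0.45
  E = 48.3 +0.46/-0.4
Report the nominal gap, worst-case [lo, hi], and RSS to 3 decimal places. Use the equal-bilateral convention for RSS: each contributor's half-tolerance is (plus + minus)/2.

nominal=-14.880 wc=[-16.664,-12.754] rss=0.903

Stack each dimension's contribution:
  -A: nom -39.980 → Σnom=-39.980; wc +0.420/-0.344 → slack +0.420/-0.344; half-tol=0.382, Σhalf²=0.145924
  +B: nom +11.600 → Σnom=-28.380; wc +0.490/-0.490 → slack +0.910/-0.834; half-tol=0.490, Σhalf²=0.386024
  +C: nom +3.000 → Σnom=-25.380; wc +0.306/-0.100 → slack +1.216/-0.934; half-tol=0.203, Σhalf²=0.427233
  -D: nom -37.800 → Σnom=-63.180; wc +0.450/-0.450 → slack +1.666/-1.384; half-tol=0.450, Σhalf²=0.629733
  +E: nom +48.300 → Σnom=-14.880; wc +0.460/-0.400 → slack +2.126/-1.784; half-tol=0.430, Σhalf²=0.814633
Nominal = -14.880. Worst-case = [-14.880 - 1.784, -14.880 + 2.126] = [-16.664, -12.754]. RSS = √0.814633 = 0.903.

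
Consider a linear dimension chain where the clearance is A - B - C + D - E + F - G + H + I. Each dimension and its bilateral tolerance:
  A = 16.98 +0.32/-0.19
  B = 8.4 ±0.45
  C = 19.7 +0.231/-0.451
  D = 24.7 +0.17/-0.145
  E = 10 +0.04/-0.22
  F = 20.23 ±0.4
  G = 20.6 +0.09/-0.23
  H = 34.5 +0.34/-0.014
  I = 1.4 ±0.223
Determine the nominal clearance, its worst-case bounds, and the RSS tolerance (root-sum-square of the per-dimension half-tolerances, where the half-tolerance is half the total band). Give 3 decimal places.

nominal=39.110 wc=[37.327,41.914] rss=0.832

Stack each dimension's contribution:
  +A: nom +16.980 → Σnom=16.980; wc +0.320/-0.190 → slack +0.320/-0.190; half-tol=0.255, Σhalf²=0.065025
  -B: nom -8.400 → Σnom=8.580; wc +0.450/-0.450 → slack +0.770/-0.640; half-tol=0.450, Σhalf²=0.267525
  -C: nom -19.700 → Σnom=-11.120; wc +0.451/-0.231 → slack +1.221/-0.871; half-tol=0.341, Σhalf²=0.383806
  +D: nom +24.700 → Σnom=13.580; wc +0.170/-0.145 → slack +1.391/-1.016; half-tol=0.158, Σhalf²=0.408612
  -E: nom -10.000 → Σnom=3.580; wc +0.220/-0.040 → slack +1.611/-1.056; half-tol=0.130, Σhalf²=0.425512
  +F: nom +20.230 → Σnom=23.810; wc +0.400/-0.400 → slack +2.011/-1.456; half-tol=0.400, Σhalf²=0.585512
  -G: nom -20.600 → Σnom=3.210; wc +0.230/-0.090 → slack +2.241/-1.546; half-tol=0.160, Σhalf²=0.611112
  +H: nom +34.500 → Σnom=37.710; wc +0.340/-0.014 → slack +2.581/-1.560; half-tol=0.177, Σhalf²=0.642441
  +I: nom +1.400 → Σnom=39.110; wc +0.223/-0.223 → slack +2.804/-1.783; half-tol=0.223, Σhalf²=0.692170
Nominal = 39.110. Worst-case = [39.110 - 1.783, 39.110 + 2.804] = [37.327, 41.914]. RSS = √0.692170 = 0.832.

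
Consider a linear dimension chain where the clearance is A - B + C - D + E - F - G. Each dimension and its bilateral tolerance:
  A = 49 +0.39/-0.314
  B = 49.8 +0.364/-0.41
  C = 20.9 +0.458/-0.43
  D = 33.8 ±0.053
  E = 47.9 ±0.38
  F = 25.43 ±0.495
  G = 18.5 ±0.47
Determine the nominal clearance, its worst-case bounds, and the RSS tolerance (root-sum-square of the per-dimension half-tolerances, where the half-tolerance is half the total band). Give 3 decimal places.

nominal=-9.730 wc=[-12.236,-7.074] rss=1.041

Stack each dimension's contribution:
  +A: nom +49.000 → Σnom=49.000; wc +0.390/-0.314 → slack +0.390/-0.314; half-tol=0.352, Σhalf²=0.123904
  -B: nom -49.800 → Σnom=-0.800; wc +0.410/-0.364 → slack +0.800/-0.678; half-tol=0.387, Σhalf²=0.273673
  +C: nom +20.900 → Σnom=20.100; wc +0.458/-0.430 → slack +1.258/-1.108; half-tol=0.444, Σhalf²=0.470809
  -D: nom -33.800 → Σnom=-13.700; wc +0.053/-0.053 → slack +1.311/-1.161; half-tol=0.053, Σhalf²=0.473618
  +E: nom +47.900 → Σnom=34.200; wc +0.380/-0.380 → slack +1.691/-1.541; half-tol=0.380, Σhalf²=0.618018
  -F: nom -25.430 → Σnom=8.770; wc +0.495/-0.495 → slack +2.186/-2.036; half-tol=0.495, Σhalf²=0.863043
  -G: nom -18.500 → Σnom=-9.730; wc +0.470/-0.470 → slack +2.656/-2.506; half-tol=0.470, Σhalf²=1.083943
Nominal = -9.730. Worst-case = [-9.730 - 2.506, -9.730 + 2.656] = [-12.236, -7.074]. RSS = √1.083943 = 1.041.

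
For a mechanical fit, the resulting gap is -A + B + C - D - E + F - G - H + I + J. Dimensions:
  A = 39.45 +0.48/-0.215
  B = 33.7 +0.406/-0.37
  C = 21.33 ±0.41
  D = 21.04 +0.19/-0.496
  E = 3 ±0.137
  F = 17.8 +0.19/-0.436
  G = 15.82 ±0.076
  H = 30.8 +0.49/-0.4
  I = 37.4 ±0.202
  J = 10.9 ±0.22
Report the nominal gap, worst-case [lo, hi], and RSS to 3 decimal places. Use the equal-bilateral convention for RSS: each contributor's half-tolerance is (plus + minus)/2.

Stack each dimension's contribution:
  -A: nom -39.450 → Σnom=-39.450; wc +0.215/-0.480 → slack +0.215/-0.480; half-tol=0.347, Σhalf²=0.120756
  +B: nom +33.700 → Σnom=-5.750; wc +0.406/-0.370 → slack +0.621/-0.850; half-tol=0.388, Σhalf²=0.271300
  +C: nom +21.330 → Σnom=15.580; wc +0.410/-0.410 → slack +1.031/-1.260; half-tol=0.410, Σhalf²=0.439400
  -D: nom -21.040 → Σnom=-5.460; wc +0.496/-0.190 → slack +1.527/-1.450; half-tol=0.343, Σhalf²=0.557049
  -E: nom -3.000 → Σnom=-8.460; wc +0.137/-0.137 → slack +1.664/-1.587; half-tol=0.137, Σhalf²=0.575818
  +F: nom +17.800 → Σnom=9.340; wc +0.190/-0.436 → slack +1.854/-2.023; half-tol=0.313, Σhalf²=0.673787
  -G: nom -15.820 → Σnom=-6.480; wc +0.076/-0.076 → slack +1.930/-2.099; half-tol=0.076, Σhalf²=0.679563
  -H: nom -30.800 → Σnom=-37.280; wc +0.400/-0.490 → slack +2.330/-2.589; half-tol=0.445, Σhalf²=0.877588
  +I: nom +37.400 → Σnom=0.120; wc +0.202/-0.202 → slack +2.532/-2.791; half-tol=0.202, Σhalf²=0.918392
  +J: nom +10.900 → Σnom=11.020; wc +0.220/-0.220 → slack +2.752/-3.011; half-tol=0.220, Σhalf²=0.966792
Nominal = 11.020. Worst-case = [11.020 - 3.011, 11.020 + 2.752] = [8.009, 13.772]. RSS = √0.966792 = 0.983.

nominal=11.020 wc=[8.009,13.772] rss=0.983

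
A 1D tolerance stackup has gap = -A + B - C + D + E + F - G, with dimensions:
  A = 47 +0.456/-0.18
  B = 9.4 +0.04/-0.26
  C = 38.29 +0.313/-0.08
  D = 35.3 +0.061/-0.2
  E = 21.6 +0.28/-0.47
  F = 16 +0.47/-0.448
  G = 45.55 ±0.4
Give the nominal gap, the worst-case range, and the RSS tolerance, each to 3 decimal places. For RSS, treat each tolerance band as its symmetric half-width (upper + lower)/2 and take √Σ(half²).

Stack each dimension's contribution:
  -A: nom -47.000 → Σnom=-47.000; wc +0.180/-0.456 → slack +0.180/-0.456; half-tol=0.318, Σhalf²=0.101124
  +B: nom +9.400 → Σnom=-37.600; wc +0.040/-0.260 → slack +0.220/-0.716; half-tol=0.150, Σhalf²=0.123624
  -C: nom -38.290 → Σnom=-75.890; wc +0.080/-0.313 → slack +0.300/-1.029; half-tol=0.197, Σhalf²=0.162236
  +D: nom +35.300 → Σnom=-40.590; wc +0.061/-0.200 → slack +0.361/-1.229; half-tol=0.131, Σhalf²=0.179267
  +E: nom +21.600 → Σnom=-18.990; wc +0.280/-0.470 → slack +0.641/-1.699; half-tol=0.375, Σhalf²=0.319891
  +F: nom +16.000 → Σnom=-2.990; wc +0.470/-0.448 → slack +1.111/-2.147; half-tol=0.459, Σhalf²=0.530573
  -G: nom -45.550 → Σnom=-48.540; wc +0.400/-0.400 → slack +1.511/-2.547; half-tol=0.400, Σhalf²=0.690573
Nominal = -48.540. Worst-case = [-48.540 - 2.547, -48.540 + 1.511] = [-51.087, -47.029]. RSS = √0.690573 = 0.831.

nominal=-48.540 wc=[-51.087,-47.029] rss=0.831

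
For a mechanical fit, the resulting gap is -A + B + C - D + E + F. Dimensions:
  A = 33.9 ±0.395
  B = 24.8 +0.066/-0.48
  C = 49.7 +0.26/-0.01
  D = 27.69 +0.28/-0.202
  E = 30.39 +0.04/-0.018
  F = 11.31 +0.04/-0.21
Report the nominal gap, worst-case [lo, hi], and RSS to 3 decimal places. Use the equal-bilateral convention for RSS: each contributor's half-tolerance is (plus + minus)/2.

nominal=54.610 wc=[53.217,55.613] rss=0.569

Stack each dimension's contribution:
  -A: nom -33.900 → Σnom=-33.900; wc +0.395/-0.395 → slack +0.395/-0.395; half-tol=0.395, Σhalf²=0.156025
  +B: nom +24.800 → Σnom=-9.100; wc +0.066/-0.480 → slack +0.461/-0.875; half-tol=0.273, Σhalf²=0.230554
  +C: nom +49.700 → Σnom=40.600; wc +0.260/-0.010 → slack +0.721/-0.885; half-tol=0.135, Σhalf²=0.248779
  -D: nom -27.690 → Σnom=12.910; wc +0.202/-0.280 → slack +0.923/-1.165; half-tol=0.241, Σhalf²=0.306860
  +E: nom +30.390 → Σnom=43.300; wc +0.040/-0.018 → slack +0.963/-1.183; half-tol=0.029, Σhalf²=0.307701
  +F: nom +11.310 → Σnom=54.610; wc +0.040/-0.210 → slack +1.003/-1.393; half-tol=0.125, Σhalf²=0.323326
Nominal = 54.610. Worst-case = [54.610 - 1.393, 54.610 + 1.003] = [53.217, 55.613]. RSS = √0.323326 = 0.569.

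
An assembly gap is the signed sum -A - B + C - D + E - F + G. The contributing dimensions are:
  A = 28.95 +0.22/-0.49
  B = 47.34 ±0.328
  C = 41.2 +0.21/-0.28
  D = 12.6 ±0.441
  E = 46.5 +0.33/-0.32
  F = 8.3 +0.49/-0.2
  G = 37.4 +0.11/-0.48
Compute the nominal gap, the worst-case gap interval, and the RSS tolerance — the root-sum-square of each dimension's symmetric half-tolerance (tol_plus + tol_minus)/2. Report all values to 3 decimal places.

nominal=27.910 wc=[25.351,30.019] rss=0.894

Stack each dimension's contribution:
  -A: nom -28.950 → Σnom=-28.950; wc +0.490/-0.220 → slack +0.490/-0.220; half-tol=0.355, Σhalf²=0.126025
  -B: nom -47.340 → Σnom=-76.290; wc +0.328/-0.328 → slack +0.818/-0.548; half-tol=0.328, Σhalf²=0.233609
  +C: nom +41.200 → Σnom=-35.090; wc +0.210/-0.280 → slack +1.028/-0.828; half-tol=0.245, Σhalf²=0.293634
  -D: nom -12.600 → Σnom=-47.690; wc +0.441/-0.441 → slack +1.469/-1.269; half-tol=0.441, Σhalf²=0.488115
  +E: nom +46.500 → Σnom=-1.190; wc +0.330/-0.320 → slack +1.799/-1.589; half-tol=0.325, Σhalf²=0.593740
  -F: nom -8.300 → Σnom=-9.490; wc +0.200/-0.490 → slack +1.999/-2.079; half-tol=0.345, Σhalf²=0.712765
  +G: nom +37.400 → Σnom=27.910; wc +0.110/-0.480 → slack +2.109/-2.559; half-tol=0.295, Σhalf²=0.799790
Nominal = 27.910. Worst-case = [27.910 - 2.559, 27.910 + 2.109] = [25.351, 30.019]. RSS = √0.799790 = 0.894.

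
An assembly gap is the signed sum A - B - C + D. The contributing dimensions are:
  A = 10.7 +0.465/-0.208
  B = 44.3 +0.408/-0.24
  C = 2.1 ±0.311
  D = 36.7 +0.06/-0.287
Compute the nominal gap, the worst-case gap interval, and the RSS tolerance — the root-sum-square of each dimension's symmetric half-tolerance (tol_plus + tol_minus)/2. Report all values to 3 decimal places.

Stack each dimension's contribution:
  +A: nom +10.700 → Σnom=10.700; wc +0.465/-0.208 → slack +0.465/-0.208; half-tol=0.337, Σhalf²=0.113232
  -B: nom -44.300 → Σnom=-33.600; wc +0.240/-0.408 → slack +0.705/-0.616; half-tol=0.324, Σhalf²=0.218208
  -C: nom -2.100 → Σnom=-35.700; wc +0.311/-0.311 → slack +1.016/-0.927; half-tol=0.311, Σhalf²=0.314929
  +D: nom +36.700 → Σnom=1.000; wc +0.060/-0.287 → slack +1.076/-1.214; half-tol=0.173, Σhalf²=0.345031
Nominal = 1.000. Worst-case = [1.000 - 1.214, 1.000 + 1.076] = [-0.214, 2.076]. RSS = √0.345031 = 0.587.

nominal=1.000 wc=[-0.214,2.076] rss=0.587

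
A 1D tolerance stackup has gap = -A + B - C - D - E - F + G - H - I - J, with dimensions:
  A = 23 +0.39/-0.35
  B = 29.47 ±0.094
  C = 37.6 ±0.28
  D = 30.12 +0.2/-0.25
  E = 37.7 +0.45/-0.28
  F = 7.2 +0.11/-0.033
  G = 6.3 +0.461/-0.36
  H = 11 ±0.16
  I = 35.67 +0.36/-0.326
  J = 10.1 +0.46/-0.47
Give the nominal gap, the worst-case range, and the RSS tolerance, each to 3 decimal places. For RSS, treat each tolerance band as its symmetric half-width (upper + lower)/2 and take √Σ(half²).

Stack each dimension's contribution:
  -A: nom -23.000 → Σnom=-23.000; wc +0.350/-0.390 → slack +0.350/-0.390; half-tol=0.370, Σhalf²=0.136900
  +B: nom +29.470 → Σnom=6.470; wc +0.094/-0.094 → slack +0.444/-0.484; half-tol=0.094, Σhalf²=0.145736
  -C: nom -37.600 → Σnom=-31.130; wc +0.280/-0.280 → slack +0.724/-0.764; half-tol=0.280, Σhalf²=0.224136
  -D: nom -30.120 → Σnom=-61.250; wc +0.250/-0.200 → slack +0.974/-0.964; half-tol=0.225, Σhalf²=0.274761
  -E: nom -37.700 → Σnom=-98.950; wc +0.280/-0.450 → slack +1.254/-1.414; half-tol=0.365, Σhalf²=0.407986
  -F: nom -7.200 → Σnom=-106.150; wc +0.033/-0.110 → slack +1.287/-1.524; half-tol=0.072, Σhalf²=0.413098
  +G: nom +6.300 → Σnom=-99.850; wc +0.461/-0.360 → slack +1.748/-1.884; half-tol=0.410, Σhalf²=0.581608
  -H: nom -11.000 → Σnom=-110.850; wc +0.160/-0.160 → slack +1.908/-2.044; half-tol=0.160, Σhalf²=0.607208
  -I: nom -35.670 → Σnom=-146.520; wc +0.326/-0.360 → slack +2.234/-2.404; half-tol=0.343, Σhalf²=0.724857
  -J: nom -10.100 → Σnom=-156.620; wc +0.470/-0.460 → slack +2.704/-2.864; half-tol=0.465, Σhalf²=0.941082
Nominal = -156.620. Worst-case = [-156.620 - 2.864, -156.620 + 2.704] = [-159.484, -153.916]. RSS = √0.941082 = 0.970.

nominal=-156.620 wc=[-159.484,-153.916] rss=0.970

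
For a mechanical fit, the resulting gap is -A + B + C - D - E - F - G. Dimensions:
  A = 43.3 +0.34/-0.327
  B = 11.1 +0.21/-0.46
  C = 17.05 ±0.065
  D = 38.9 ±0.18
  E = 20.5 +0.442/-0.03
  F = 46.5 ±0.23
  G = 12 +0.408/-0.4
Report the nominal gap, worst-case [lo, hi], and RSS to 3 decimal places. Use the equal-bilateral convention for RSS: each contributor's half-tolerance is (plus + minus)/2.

Stack each dimension's contribution:
  -A: nom -43.300 → Σnom=-43.300; wc +0.327/-0.340 → slack +0.327/-0.340; half-tol=0.334, Σhalf²=0.111222
  +B: nom +11.100 → Σnom=-32.200; wc +0.210/-0.460 → slack +0.537/-0.800; half-tol=0.335, Σhalf²=0.223447
  +C: nom +17.050 → Σnom=-15.150; wc +0.065/-0.065 → slack +0.602/-0.865; half-tol=0.065, Σhalf²=0.227672
  -D: nom -38.900 → Σnom=-54.050; wc +0.180/-0.180 → slack +0.782/-1.045; half-tol=0.180, Σhalf²=0.260072
  -E: nom -20.500 → Σnom=-74.550; wc +0.030/-0.442 → slack +0.812/-1.487; half-tol=0.236, Σhalf²=0.315768
  -F: nom -46.500 → Σnom=-121.050; wc +0.230/-0.230 → slack +1.042/-1.717; half-tol=0.230, Σhalf²=0.368668
  -G: nom -12.000 → Σnom=-133.050; wc +0.400/-0.408 → slack +1.442/-2.125; half-tol=0.404, Σhalf²=0.531884
Nominal = -133.050. Worst-case = [-133.050 - 2.125, -133.050 + 1.442] = [-135.175, -131.608]. RSS = √0.531884 = 0.729.

nominal=-133.050 wc=[-135.175,-131.608] rss=0.729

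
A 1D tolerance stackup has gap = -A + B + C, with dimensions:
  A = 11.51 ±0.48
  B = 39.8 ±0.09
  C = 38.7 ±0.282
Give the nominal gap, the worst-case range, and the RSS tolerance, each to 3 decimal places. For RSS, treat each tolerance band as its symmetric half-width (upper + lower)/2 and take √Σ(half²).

nominal=66.990 wc=[66.138,67.842] rss=0.564

Stack each dimension's contribution:
  -A: nom -11.510 → Σnom=-11.510; wc +0.480/-0.480 → slack +0.480/-0.480; half-tol=0.480, Σhalf²=0.230400
  +B: nom +39.800 → Σnom=28.290; wc +0.090/-0.090 → slack +0.570/-0.570; half-tol=0.090, Σhalf²=0.238500
  +C: nom +38.700 → Σnom=66.990; wc +0.282/-0.282 → slack +0.852/-0.852; half-tol=0.282, Σhalf²=0.318024
Nominal = 66.990. Worst-case = [66.990 - 0.852, 66.990 + 0.852] = [66.138, 67.842]. RSS = √0.318024 = 0.564.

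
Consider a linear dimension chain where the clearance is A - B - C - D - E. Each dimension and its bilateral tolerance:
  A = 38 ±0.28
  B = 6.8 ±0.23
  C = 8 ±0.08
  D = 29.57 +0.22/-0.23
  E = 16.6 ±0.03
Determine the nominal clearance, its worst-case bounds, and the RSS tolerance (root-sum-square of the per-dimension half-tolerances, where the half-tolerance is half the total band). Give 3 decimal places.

Stack each dimension's contribution:
  +A: nom +38.000 → Σnom=38.000; wc +0.280/-0.280 → slack +0.280/-0.280; half-tol=0.280, Σhalf²=0.078400
  -B: nom -6.800 → Σnom=31.200; wc +0.230/-0.230 → slack +0.510/-0.510; half-tol=0.230, Σhalf²=0.131300
  -C: nom -8.000 → Σnom=23.200; wc +0.080/-0.080 → slack +0.590/-0.590; half-tol=0.080, Σhalf²=0.137700
  -D: nom -29.570 → Σnom=-6.370; wc +0.230/-0.220 → slack +0.820/-0.810; half-tol=0.225, Σhalf²=0.188325
  -E: nom -16.600 → Σnom=-22.970; wc +0.030/-0.030 → slack +0.850/-0.840; half-tol=0.030, Σhalf²=0.189225
Nominal = -22.970. Worst-case = [-22.970 - 0.840, -22.970 + 0.850] = [-23.810, -22.120]. RSS = √0.189225 = 0.435.

nominal=-22.970 wc=[-23.810,-22.120] rss=0.435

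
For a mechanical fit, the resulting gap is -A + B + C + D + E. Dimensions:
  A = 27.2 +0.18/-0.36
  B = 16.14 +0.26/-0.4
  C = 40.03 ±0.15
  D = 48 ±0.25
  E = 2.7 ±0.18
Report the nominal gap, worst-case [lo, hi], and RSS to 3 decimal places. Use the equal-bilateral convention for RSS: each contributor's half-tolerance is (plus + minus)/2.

Stack each dimension's contribution:
  -A: nom -27.200 → Σnom=-27.200; wc +0.360/-0.180 → slack +0.360/-0.180; half-tol=0.270, Σhalf²=0.072900
  +B: nom +16.140 → Σnom=-11.060; wc +0.260/-0.400 → slack +0.620/-0.580; half-tol=0.330, Σhalf²=0.181800
  +C: nom +40.030 → Σnom=28.970; wc +0.150/-0.150 → slack +0.770/-0.730; half-tol=0.150, Σhalf²=0.204300
  +D: nom +48.000 → Σnom=76.970; wc +0.250/-0.250 → slack +1.020/-0.980; half-tol=0.250, Σhalf²=0.266800
  +E: nom +2.700 → Σnom=79.670; wc +0.180/-0.180 → slack +1.200/-1.160; half-tol=0.180, Σhalf²=0.299200
Nominal = 79.670. Worst-case = [79.670 - 1.160, 79.670 + 1.200] = [78.510, 80.870]. RSS = √0.299200 = 0.547.

nominal=79.670 wc=[78.510,80.870] rss=0.547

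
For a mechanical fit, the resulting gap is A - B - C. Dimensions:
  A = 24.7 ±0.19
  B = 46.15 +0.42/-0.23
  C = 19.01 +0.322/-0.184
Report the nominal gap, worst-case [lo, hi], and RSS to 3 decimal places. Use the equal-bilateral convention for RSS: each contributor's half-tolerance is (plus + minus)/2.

nominal=-40.460 wc=[-41.392,-39.856] rss=0.454

Stack each dimension's contribution:
  +A: nom +24.700 → Σnom=24.700; wc +0.190/-0.190 → slack +0.190/-0.190; half-tol=0.190, Σhalf²=0.036100
  -B: nom -46.150 → Σnom=-21.450; wc +0.230/-0.420 → slack +0.420/-0.610; half-tol=0.325, Σhalf²=0.141725
  -C: nom -19.010 → Σnom=-40.460; wc +0.184/-0.322 → slack +0.604/-0.932; half-tol=0.253, Σhalf²=0.205734
Nominal = -40.460. Worst-case = [-40.460 - 0.932, -40.460 + 0.604] = [-41.392, -39.856]. RSS = √0.205734 = 0.454.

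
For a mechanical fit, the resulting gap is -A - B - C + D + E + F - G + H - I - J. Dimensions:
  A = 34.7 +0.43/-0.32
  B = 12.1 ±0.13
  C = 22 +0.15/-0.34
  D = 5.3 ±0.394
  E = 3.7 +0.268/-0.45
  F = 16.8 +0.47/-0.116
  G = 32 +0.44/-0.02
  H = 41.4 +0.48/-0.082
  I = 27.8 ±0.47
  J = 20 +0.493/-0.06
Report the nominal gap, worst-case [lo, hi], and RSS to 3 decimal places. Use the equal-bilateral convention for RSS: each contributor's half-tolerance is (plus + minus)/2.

nominal=-81.400 wc=[-84.555,-78.448] rss=1.008

Stack each dimension's contribution:
  -A: nom -34.700 → Σnom=-34.700; wc +0.320/-0.430 → slack +0.320/-0.430; half-tol=0.375, Σhalf²=0.140625
  -B: nom -12.100 → Σnom=-46.800; wc +0.130/-0.130 → slack +0.450/-0.560; half-tol=0.130, Σhalf²=0.157525
  -C: nom -22.000 → Σnom=-68.800; wc +0.340/-0.150 → slack +0.790/-0.710; half-tol=0.245, Σhalf²=0.217550
  +D: nom +5.300 → Σnom=-63.500; wc +0.394/-0.394 → slack +1.184/-1.104; half-tol=0.394, Σhalf²=0.372786
  +E: nom +3.700 → Σnom=-59.800; wc +0.268/-0.450 → slack +1.452/-1.554; half-tol=0.359, Σhalf²=0.501667
  +F: nom +16.800 → Σnom=-43.000; wc +0.470/-0.116 → slack +1.922/-1.670; half-tol=0.293, Σhalf²=0.587516
  -G: nom -32.000 → Σnom=-75.000; wc +0.020/-0.440 → slack +1.942/-2.110; half-tol=0.230, Σhalf²=0.640416
  +H: nom +41.400 → Σnom=-33.600; wc +0.480/-0.082 → slack +2.422/-2.192; half-tol=0.281, Σhalf²=0.719377
  -I: nom -27.800 → Σnom=-61.400; wc +0.470/-0.470 → slack +2.892/-2.662; half-tol=0.470, Σhalf²=0.940277
  -J: nom -20.000 → Σnom=-81.400; wc +0.060/-0.493 → slack +2.952/-3.155; half-tol=0.276, Σhalf²=1.016729
Nominal = -81.400. Worst-case = [-81.400 - 3.155, -81.400 + 2.952] = [-84.555, -78.448]. RSS = √1.016729 = 1.008.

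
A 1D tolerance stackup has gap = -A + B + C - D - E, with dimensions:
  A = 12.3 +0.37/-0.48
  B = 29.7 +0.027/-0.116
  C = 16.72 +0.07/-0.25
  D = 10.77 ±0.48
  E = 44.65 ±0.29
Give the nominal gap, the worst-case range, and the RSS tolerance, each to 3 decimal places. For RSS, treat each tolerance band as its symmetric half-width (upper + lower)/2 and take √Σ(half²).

Stack each dimension's contribution:
  -A: nom -12.300 → Σnom=-12.300; wc +0.480/-0.370 → slack +0.480/-0.370; half-tol=0.425, Σhalf²=0.180625
  +B: nom +29.700 → Σnom=17.400; wc +0.027/-0.116 → slack +0.507/-0.486; half-tol=0.072, Σhalf²=0.185737
  +C: nom +16.720 → Σnom=34.120; wc +0.070/-0.250 → slack +0.577/-0.736; half-tol=0.160, Σhalf²=0.211337
  -D: nom -10.770 → Σnom=23.350; wc +0.480/-0.480 → slack +1.057/-1.216; half-tol=0.480, Σhalf²=0.441737
  -E: nom -44.650 → Σnom=-21.300; wc +0.290/-0.290 → slack +1.347/-1.506; half-tol=0.290, Σhalf²=0.525837
Nominal = -21.300. Worst-case = [-21.300 - 1.506, -21.300 + 1.347] = [-22.806, -19.953]. RSS = √0.525837 = 0.725.

nominal=-21.300 wc=[-22.806,-19.953] rss=0.725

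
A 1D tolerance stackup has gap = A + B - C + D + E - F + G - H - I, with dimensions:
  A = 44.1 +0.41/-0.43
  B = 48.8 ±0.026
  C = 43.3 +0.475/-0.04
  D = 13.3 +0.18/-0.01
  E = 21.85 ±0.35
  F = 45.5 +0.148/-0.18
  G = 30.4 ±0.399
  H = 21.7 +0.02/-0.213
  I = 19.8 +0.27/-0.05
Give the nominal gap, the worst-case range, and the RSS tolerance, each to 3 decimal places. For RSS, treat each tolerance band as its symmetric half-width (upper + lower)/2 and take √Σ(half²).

Stack each dimension's contribution:
  +A: nom +44.100 → Σnom=44.100; wc +0.410/-0.430 → slack +0.410/-0.430; half-tol=0.420, Σhalf²=0.176400
  +B: nom +48.800 → Σnom=92.900; wc +0.026/-0.026 → slack +0.436/-0.456; half-tol=0.026, Σhalf²=0.177076
  -C: nom -43.300 → Σnom=49.600; wc +0.040/-0.475 → slack +0.476/-0.931; half-tol=0.258, Σhalf²=0.243382
  +D: nom +13.300 → Σnom=62.900; wc +0.180/-0.010 → slack +0.656/-0.941; half-tol=0.095, Σhalf²=0.252407
  +E: nom +21.850 → Σnom=84.750; wc +0.350/-0.350 → slack +1.006/-1.291; half-tol=0.350, Σhalf²=0.374907
  -F: nom -45.500 → Σnom=39.250; wc +0.180/-0.148 → slack +1.186/-1.439; half-tol=0.164, Σhalf²=0.401803
  +G: nom +30.400 → Σnom=69.650; wc +0.399/-0.399 → slack +1.585/-1.838; half-tol=0.399, Σhalf²=0.561004
  -H: nom -21.700 → Σnom=47.950; wc +0.213/-0.020 → slack +1.798/-1.858; half-tol=0.116, Σhalf²=0.574576
  -I: nom -19.800 → Σnom=28.150; wc +0.050/-0.270 → slack +1.848/-2.128; half-tol=0.160, Σhalf²=0.600176
Nominal = 28.150. Worst-case = [28.150 - 2.128, 28.150 + 1.848] = [26.022, 29.998]. RSS = √0.600176 = 0.775.

nominal=28.150 wc=[26.022,29.998] rss=0.775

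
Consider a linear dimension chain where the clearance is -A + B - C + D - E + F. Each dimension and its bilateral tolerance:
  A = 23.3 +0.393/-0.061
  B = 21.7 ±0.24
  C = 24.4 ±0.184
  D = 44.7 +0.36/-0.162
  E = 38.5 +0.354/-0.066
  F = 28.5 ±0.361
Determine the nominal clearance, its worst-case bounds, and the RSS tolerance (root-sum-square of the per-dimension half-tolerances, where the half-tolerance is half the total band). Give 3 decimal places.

nominal=8.700 wc=[7.006,9.972] rss=0.621

Stack each dimension's contribution:
  -A: nom -23.300 → Σnom=-23.300; wc +0.061/-0.393 → slack +0.061/-0.393; half-tol=0.227, Σhalf²=0.051529
  +B: nom +21.700 → Σnom=-1.600; wc +0.240/-0.240 → slack +0.301/-0.633; half-tol=0.240, Σhalf²=0.109129
  -C: nom -24.400 → Σnom=-26.000; wc +0.184/-0.184 → slack +0.485/-0.817; half-tol=0.184, Σhalf²=0.142985
  +D: nom +44.700 → Σnom=18.700; wc +0.360/-0.162 → slack +0.845/-0.979; half-tol=0.261, Σhalf²=0.211106
  -E: nom -38.500 → Σnom=-19.800; wc +0.066/-0.354 → slack +0.911/-1.333; half-tol=0.210, Σhalf²=0.255206
  +F: nom +28.500 → Σnom=8.700; wc +0.361/-0.361 → slack +1.272/-1.694; half-tol=0.361, Σhalf²=0.385527
Nominal = 8.700. Worst-case = [8.700 - 1.694, 8.700 + 1.272] = [7.006, 9.972]. RSS = √0.385527 = 0.621.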